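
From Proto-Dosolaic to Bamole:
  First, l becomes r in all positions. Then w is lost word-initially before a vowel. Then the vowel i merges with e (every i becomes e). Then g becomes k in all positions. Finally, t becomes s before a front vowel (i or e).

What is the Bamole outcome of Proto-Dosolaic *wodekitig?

odekesek

Bamole: *wodekitig
  wodekitig (rule 1 does not apply)
  wodekitig → odekitig   [glide loss]
  odekitig → odeketeg   [vowel merger]
  odeketeg → odeketek   [unconditioned shift]
  odeketek → odekesek   [palatalisation]
  giving Bamole odekesek.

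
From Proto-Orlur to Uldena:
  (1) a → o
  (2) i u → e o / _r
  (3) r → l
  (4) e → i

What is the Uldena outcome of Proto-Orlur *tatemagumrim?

totimogumlim

Uldena: start from *tatemagumrim.
  rule 1 (vowel merger): tatemagumrim → totemogumrim
  rule 2: no change — totemogumrim
  rule 3 (unconditioned shift): totemogumrim → totemogumlim
  rule 4 (vowel merger): totemogumlim → totimogumlim
  ⇒ Uldena totimogumlim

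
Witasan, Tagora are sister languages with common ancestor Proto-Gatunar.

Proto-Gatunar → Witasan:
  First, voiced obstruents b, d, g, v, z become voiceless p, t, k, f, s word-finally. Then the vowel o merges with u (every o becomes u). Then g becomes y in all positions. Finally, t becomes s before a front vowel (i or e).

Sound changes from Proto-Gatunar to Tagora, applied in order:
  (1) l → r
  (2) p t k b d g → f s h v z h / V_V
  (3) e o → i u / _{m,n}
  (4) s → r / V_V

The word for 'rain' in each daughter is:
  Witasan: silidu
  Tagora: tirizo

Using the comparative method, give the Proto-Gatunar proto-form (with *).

Position 3: Witasan has l, Tagora has r. Witasan preserves l here (none of its changes turn any other segment into l), so the proto-segment is *l.
Position 5: Witasan has d, Tagora has z. Witasan preserves d here (none of its changes turn any other segment into d), so the proto-segment is *d.
Position 6: Witasan has u, Tagora has o. Tagora preserves o here (none of its changes turn any other segment into o), so the proto-segment is *o.
Continuing position by position gives *tilido; check it forward:
Witasan: start from *tilido.
  rule 1: no change — tilido
  rule 2 (vowel merger): tilido → tilidu
  rule 3: no change — tilidu
  rule 4 (palatalisation): tilidu → silidu
  ⇒ Witasan silidu
Tagora: start from *tilido.
  rule 1 (unconditioned shift): tilido → tirido
  rule 2 (intervocalic lenition): tirido → tirizo
  rule 3: no change — tirizo
  rule 4: no change — tirizo
  ⇒ Tagora tirizo
No other proto-form is consistent with every reflex, so the reconstruction is *tilido.

*tilido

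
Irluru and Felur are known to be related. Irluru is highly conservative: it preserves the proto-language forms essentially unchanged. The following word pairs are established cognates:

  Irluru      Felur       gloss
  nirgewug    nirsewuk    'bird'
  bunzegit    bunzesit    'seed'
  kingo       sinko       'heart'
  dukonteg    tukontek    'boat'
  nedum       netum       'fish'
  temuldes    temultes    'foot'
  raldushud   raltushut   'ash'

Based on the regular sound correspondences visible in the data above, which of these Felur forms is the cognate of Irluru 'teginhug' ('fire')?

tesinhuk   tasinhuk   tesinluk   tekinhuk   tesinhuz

bunzegit ~ bunzesit — Irluru g corresponds to Felur s between vowels (before a front vowel).
nirgewug ~ nirsewuk, dukonteg ~ tukontek — Irluru g corresponds to Felur k word-finally.
Applying these to Irluru 'teginhug':
  teginhug → tesinhug   (g→s between vowels (before a front vowel))
  tesinhug → tesinhuk   (g→k word-finally)
So the Felur cognate is 'tesinhuk'.

tesinhuk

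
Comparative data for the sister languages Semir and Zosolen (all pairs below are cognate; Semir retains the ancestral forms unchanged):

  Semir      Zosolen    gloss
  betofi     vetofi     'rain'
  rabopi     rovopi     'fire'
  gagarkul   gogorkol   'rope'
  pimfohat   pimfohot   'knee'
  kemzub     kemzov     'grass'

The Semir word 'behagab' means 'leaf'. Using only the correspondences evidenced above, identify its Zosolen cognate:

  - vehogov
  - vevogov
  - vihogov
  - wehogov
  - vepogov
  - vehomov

betofi ~ vetofi — Semir b corresponds to Zosolen v word-initially before a front vowel.
gagarkul ~ gogorkol, pimfohat ~ pimfohot — Semir a corresponds to Zosolen o after a consonant, before a consonant other than r, m, n, p, b, f, v.
rabopi ~ rovopi — Semir a corresponds to Zosolen o after a consonant, before a labial obstruent.
kemzub ~ kemzov — Semir b corresponds to Zosolen v word-finally.
Applying these to Semir 'behagab':
  behagab → vehagab   (b→v word-initially before a front vowel)
  vehagab → vehogab   (a→o after a consonant, before a consonant other than r, m, n, p, b, f, v)
  vehogab → vehogob   (a→o after a consonant, before a labial obstruent)
  vehogob → vehogov   (b→v word-finally)
So the Zosolen cognate is 'vehogov'.

vehogov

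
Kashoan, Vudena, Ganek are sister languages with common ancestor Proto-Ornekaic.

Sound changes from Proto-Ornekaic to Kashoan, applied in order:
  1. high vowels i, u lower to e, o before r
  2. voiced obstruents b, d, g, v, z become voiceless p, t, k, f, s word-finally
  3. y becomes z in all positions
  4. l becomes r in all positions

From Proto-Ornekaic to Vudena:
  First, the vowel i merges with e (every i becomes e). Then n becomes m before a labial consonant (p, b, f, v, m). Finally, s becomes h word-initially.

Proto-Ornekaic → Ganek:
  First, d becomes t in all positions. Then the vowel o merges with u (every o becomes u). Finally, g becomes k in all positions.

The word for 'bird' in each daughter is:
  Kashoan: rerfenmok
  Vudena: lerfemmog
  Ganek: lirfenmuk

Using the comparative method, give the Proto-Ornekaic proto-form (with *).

Position 2: Kashoan has e, Vudena has e, Ganek has i. Ganek preserves i here (none of its changes turn any other segment into i), so the proto-segment is *i.
Position 9: Kashoan has k, Vudena has g, Ganek has k. Vudena preserves g here (none of its changes turn any other segment into g), so the proto-segment is *g.
Verify the candidate proto-form against each daughter:
Kashoan: start from *lirfenmog.
  rule 1 (pre-rhotic lowering): lirfenmog → lerfenmog
  rule 2 (final devoicing): lerfenmog → lerfenmok
  rule 3: no change — lerfenmok
  rule 4 (unconditioned shift): lerfenmok → rerfenmok
  ⇒ Kashoan rerfenmok
Vudena: *lirfenmog
  lirfenmog → lerfenmog   [vowel merger]
  lerfenmog → lerfemmog   [nasal place assimilation]
  lerfemmog (rule 3 does not apply)
  giving Vudena lerfemmog.
Ganek: start from *lirfenmog.
  rule 1: no change — lirfenmog
  rule 2 (vowel merger): lirfenmog → lirfenmug
  rule 3 (unconditioned shift): lirfenmug → lirfenmuk
  ⇒ Ganek lirfenmuk
Only *lirfenmog yields all of Kashoan rerfenmok, Vudena lerfemmog, Ganek lirfenmuk.

*lirfenmog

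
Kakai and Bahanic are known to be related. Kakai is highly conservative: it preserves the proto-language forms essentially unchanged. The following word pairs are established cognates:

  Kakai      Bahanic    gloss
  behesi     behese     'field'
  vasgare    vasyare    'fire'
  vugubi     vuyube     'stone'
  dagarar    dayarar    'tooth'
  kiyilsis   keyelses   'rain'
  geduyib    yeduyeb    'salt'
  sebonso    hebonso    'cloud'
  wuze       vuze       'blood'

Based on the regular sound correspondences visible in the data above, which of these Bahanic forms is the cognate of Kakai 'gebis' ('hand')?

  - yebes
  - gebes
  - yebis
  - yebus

geduyib ~ yeduyeb — Kakai g corresponds to Bahanic y word-initially before a front vowel.
kiyilsis ~ keyelses — Kakai i corresponds to Bahanic e after a consonant, before a consonant other than r, m, n, p, b, f, v.
Applying these to Kakai 'gebis':
  gebis → yebis   (g→y word-initially before a front vowel)
  yebis → yebes   (i→e after a consonant, before a consonant other than r, m, n, p, b, f, v)
So the Bahanic cognate is 'yebes'.

yebes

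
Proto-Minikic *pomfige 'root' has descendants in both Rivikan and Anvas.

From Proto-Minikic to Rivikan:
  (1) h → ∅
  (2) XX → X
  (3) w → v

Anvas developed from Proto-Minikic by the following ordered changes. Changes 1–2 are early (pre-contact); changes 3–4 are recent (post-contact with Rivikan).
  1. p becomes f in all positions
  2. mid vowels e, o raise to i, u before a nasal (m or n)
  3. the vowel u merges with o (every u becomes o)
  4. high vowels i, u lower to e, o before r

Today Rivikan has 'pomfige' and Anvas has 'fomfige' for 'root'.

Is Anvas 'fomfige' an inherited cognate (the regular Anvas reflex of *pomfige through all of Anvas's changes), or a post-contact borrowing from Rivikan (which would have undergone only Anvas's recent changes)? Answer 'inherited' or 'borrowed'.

inherited

If inherited, *pomfige would pass through all of Anvas's changes:
Anvas: *pomfige > fomfige > fumfige > fomfige  (by unconditioned shift, pre-nasal raising, vowel merger)
If borrowed from Rivikan 'pomfige' after the early changes, it would undergo only the recent ones:
  rule 3 (vowel merger): no change (pomfige)
  rule 4 (pre-rhotic lowering): no change (pomfige)
  ⇒ as a loan: pomfige
Anvas 'fomfige' matches the inherited outcome exactly, so it is an inherited cognate, not a loan.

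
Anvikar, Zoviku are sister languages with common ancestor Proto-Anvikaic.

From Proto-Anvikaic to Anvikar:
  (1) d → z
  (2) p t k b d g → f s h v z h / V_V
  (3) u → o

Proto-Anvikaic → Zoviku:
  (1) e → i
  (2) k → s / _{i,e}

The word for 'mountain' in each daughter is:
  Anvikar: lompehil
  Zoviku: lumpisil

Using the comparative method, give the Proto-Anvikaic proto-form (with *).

Position 6: Anvikar has h, Zoviku has s. Taking the neighbouring segments as reconstructed: Anvikar h could go back to *k or *g or *h; Zoviku s could go back to *k or *s — the one source consistent with every daughter is *k.
Position 2: Anvikar has o, Zoviku has u. Zoviku preserves u here (none of its changes turn any other segment into u), so the proto-segment is *u.
Continuing position by position gives *lumpekil; check it forward:
Anvikar: start from *lumpekil.
  rule 1: no change — lumpekil
  rule 2 (intervocalic lenition): lumpekil → lumpehil
  rule 3 (vowel merger): lumpehil → lompehil
  ⇒ Anvikar lompehil
Zoviku: start from *lumpekil.
  rule 1 (vowel merger): lumpekil → lumpikil
  rule 2 (palatalisation): lumpikil → lumpisil
  ⇒ Zoviku lumpisil
Only *lumpekil yields all of Anvikar lompehil, Zoviku lumpisil.

*lumpekil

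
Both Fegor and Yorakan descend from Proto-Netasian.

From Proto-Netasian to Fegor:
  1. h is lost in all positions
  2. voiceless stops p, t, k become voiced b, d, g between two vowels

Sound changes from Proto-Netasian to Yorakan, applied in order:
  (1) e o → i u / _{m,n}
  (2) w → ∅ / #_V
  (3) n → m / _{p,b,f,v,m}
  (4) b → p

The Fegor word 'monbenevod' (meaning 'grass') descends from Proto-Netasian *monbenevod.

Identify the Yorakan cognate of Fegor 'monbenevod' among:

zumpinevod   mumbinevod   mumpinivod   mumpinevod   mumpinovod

Yorakan: *monbenevod
  monbenevod → munbinevod   [pre-nasal raising]
  munbinevod (rule 2 does not apply)
  munbinevod → mumbinevod   [nasal place assimilation]
  mumbinevod → mumpinevod   [unconditioned shift]
  giving Yorakan mumpinevod.
The other candidates each miss or misapply at least one Yorakan change.

mumpinevod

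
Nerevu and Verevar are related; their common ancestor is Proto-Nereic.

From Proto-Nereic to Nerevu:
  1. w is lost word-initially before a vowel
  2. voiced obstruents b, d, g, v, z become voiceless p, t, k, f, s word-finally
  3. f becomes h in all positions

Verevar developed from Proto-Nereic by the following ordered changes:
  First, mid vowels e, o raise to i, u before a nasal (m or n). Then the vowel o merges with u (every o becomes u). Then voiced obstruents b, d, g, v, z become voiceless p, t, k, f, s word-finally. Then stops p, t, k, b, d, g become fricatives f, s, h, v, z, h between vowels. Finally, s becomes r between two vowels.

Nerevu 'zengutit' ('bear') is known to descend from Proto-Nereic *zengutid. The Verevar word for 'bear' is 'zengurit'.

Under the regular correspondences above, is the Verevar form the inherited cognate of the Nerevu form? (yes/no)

no

Derive the expected Verevar reflex of *zengutid:
Verevar: *zengutid > zingutid > zingutit > zingusit > zingurit  (by pre-nasal raising, final devoicing, intervocalic lenition, rhotacism)
The regular Verevar reflex would be 'zingurit', but the attested form is 'zengurit'. The correspondence is irregular, so they are not cognates (the Verevar form has a different source).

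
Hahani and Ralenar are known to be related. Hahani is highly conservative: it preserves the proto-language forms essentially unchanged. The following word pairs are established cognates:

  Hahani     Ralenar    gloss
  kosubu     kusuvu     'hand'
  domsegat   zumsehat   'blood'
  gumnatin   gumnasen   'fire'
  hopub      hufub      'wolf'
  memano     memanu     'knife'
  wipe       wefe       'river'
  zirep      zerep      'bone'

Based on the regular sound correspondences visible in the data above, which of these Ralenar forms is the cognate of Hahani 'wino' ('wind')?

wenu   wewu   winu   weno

wenu

gumnatin ~ gumnasen — Hahani i corresponds to Ralenar e after a consonant, before a nasal.
memano ~ memanu — Hahani o corresponds to Ralenar u word-finally.
Applying these to Hahani 'wino':
  wino → weno   (i→e after a consonant, before a nasal)
  weno → wenu   (o→u word-finally)
So the Ralenar cognate is 'wenu'.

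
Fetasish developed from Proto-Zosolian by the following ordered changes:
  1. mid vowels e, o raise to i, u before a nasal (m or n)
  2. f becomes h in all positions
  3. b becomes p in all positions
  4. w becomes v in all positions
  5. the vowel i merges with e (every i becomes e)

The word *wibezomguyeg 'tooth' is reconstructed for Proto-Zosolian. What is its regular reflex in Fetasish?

vepezumguyeg

Fetasish: start from *wibezomguyeg.
  rule 1 (pre-nasal raising): wibezomguyeg → wibezumguyeg
  rule 2: no change — wibezumguyeg
  rule 3 (unconditioned shift): wibezumguyeg → wipezumguyeg
  rule 4 (unconditioned shift): wipezumguyeg → vipezumguyeg
  rule 5 (vowel merger): vipezumguyeg → vepezumguyeg
  ⇒ Fetasish vepezumguyeg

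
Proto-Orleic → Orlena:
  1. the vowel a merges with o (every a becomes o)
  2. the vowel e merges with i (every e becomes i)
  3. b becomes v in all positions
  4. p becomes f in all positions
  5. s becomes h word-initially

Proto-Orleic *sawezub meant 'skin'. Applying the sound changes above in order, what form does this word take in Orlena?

Orlena: *sawezub > sowezub > sowizub > sowizuv > howizuv  (by vowel merger, vowel merger, unconditioned shift, debuccalisation)

howizuv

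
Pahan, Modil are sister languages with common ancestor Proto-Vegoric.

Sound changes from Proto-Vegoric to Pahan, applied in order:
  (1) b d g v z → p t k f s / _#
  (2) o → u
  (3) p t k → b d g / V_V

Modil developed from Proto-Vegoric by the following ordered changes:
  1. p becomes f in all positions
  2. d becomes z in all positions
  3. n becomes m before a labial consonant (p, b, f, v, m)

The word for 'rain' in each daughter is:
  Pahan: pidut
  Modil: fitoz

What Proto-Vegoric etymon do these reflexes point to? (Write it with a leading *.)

Position 5: Pahan has t, Modil has z. Taking the neighbouring segments as reconstructed: Pahan t could go back to *t or *d; Modil z could go back to *d or *z — the one source consistent with every daughter is *d.
Position 4: Pahan has u, Modil has o. Modil preserves o here (none of its changes turn any other segment into o), so the proto-segment is *o.
Verify the candidate proto-form against each daughter:
Pahan: *pitod > pitot > pitut > pidut  (by final devoicing, vowel merger, intervocalic voicing)
Modil: *pitod > fitod > fitoz  (by unconditioned shift, unconditioned shift)
Only *pitod yields all of Pahan pidut, Modil fitoz.

*pitod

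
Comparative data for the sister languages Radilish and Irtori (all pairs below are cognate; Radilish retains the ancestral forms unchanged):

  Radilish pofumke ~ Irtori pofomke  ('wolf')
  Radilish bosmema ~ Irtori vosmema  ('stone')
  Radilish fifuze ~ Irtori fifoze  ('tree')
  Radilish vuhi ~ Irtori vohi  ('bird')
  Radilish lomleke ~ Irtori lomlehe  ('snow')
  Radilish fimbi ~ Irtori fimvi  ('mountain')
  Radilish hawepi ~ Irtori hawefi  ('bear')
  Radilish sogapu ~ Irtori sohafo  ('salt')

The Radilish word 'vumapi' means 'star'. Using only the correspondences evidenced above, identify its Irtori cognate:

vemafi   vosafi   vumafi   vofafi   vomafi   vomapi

vomafi

pofumke ~ pofomke — Radilish u corresponds to Irtori o after a consonant, before a nasal.
hawepi ~ hawefi — Radilish p corresponds to Irtori f between vowels (before a front vowel).
Applying these to Radilish 'vumapi':
  vumapi → vomapi   (u→o after a consonant, before a nasal)
  vomapi → vomafi   (p→f between vowels (before a front vowel))
So the Irtori cognate is 'vomafi'.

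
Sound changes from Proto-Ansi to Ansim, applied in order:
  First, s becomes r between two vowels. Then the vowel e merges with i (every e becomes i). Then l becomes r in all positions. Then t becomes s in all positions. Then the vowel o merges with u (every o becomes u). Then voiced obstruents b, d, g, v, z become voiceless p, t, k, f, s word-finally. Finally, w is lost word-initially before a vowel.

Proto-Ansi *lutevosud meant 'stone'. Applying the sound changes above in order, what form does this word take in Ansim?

rusivurut

Ansim: *lutevosud
  lutevosud → lutevorud   [rhotacism]
  lutevorud → lutivorud   [vowel merger]
  lutivorud → rutivorud   [unconditioned shift]
  rutivorud → rusivorud   [unconditioned shift]
  rusivorud → rusivurud   [vowel merger]
  rusivurud → rusivurut   [final devoicing]
  rusivurut (rule 7 does not apply)
  giving Ansim rusivurut.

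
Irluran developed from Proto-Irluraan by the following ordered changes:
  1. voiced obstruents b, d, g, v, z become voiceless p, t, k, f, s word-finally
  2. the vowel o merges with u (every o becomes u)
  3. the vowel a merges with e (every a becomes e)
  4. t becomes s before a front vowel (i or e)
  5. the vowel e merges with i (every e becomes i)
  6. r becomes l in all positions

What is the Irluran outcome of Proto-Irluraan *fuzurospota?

fuzuluspusi

Irluran: *fuzurospota > fuzurusputa > fuzuruspute > fuzuruspuse > fuzuruspusi > fuzuluspusi  (by vowel merger, vowel merger, palatalisation, vowel merger, unconditioned shift)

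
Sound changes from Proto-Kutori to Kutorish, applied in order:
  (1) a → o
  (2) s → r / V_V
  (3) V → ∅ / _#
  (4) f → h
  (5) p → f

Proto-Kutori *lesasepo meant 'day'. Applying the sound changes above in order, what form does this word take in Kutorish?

leroref

Kutorish: *lesasepo > lesosepo > lerorepo > lerorep > leroref  (by vowel merger, rhotacism, apocope, unconditioned shift)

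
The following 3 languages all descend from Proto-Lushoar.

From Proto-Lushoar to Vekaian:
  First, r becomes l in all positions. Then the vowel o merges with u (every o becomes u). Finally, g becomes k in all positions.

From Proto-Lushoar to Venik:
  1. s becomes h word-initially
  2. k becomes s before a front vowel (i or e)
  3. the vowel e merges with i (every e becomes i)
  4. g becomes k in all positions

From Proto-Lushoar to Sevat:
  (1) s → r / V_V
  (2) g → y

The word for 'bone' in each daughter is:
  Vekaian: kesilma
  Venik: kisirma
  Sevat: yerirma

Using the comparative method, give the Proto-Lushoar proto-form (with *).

*gesirma

Position 5: Vekaian has l, Venik has r, Sevat has r. Venik preserves r here (none of its changes turn any other segment into r), so the proto-segment is *r.
Position 3: Vekaian has s, Venik has s, Sevat has r. Vekaian preserves s here (none of its changes turn any other segment into s), so the proto-segment is *s.
Continuing position by position gives *gesirma; check it forward:
Vekaian: *gesirma
  gesirma → gesilma   [unconditioned shift]
  gesilma (rule 2 does not apply)
  gesilma → kesilma   [unconditioned shift]
  giving Vekaian kesilma.
Venik: *gesirma > gisirma > kisirma  (by vowel merger, unconditioned shift)
Sevat: *gesirma
  gesirma → gerirma   [rhotacism]
  gerirma → yerirma   [unconditioned shift]
  giving Sevat yerirma.
*gesirma is the unique common source.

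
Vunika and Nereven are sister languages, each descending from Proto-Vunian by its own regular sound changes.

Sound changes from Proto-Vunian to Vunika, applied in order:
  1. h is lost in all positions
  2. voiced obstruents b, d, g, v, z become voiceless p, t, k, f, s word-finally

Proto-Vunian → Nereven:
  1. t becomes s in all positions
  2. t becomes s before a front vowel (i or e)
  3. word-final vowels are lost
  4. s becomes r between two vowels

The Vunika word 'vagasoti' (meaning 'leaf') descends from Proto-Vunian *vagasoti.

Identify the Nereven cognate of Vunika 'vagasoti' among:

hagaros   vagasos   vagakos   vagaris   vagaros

vagaros

Nereven: start from *vagasoti.
  rule 1 (unconditioned shift): vagasoti → vagasosi
  rule 2: no change — vagasosi
  rule 3 (apocope): vagasosi → vagasos
  rule 4 (rhotacism): vagasos → vagaros
  ⇒ Nereven vagaros
The other candidates each miss or misapply at least one Nereven change.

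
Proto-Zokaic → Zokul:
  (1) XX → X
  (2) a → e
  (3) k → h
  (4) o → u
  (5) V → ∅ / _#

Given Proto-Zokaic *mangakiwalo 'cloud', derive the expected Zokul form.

Zokul: *mangakiwalo > mengekiwelo > mengehiwelo > mengehiwelu > mengehiwel  (by vowel merger, unconditioned shift, vowel merger, apocope)

mengehiwel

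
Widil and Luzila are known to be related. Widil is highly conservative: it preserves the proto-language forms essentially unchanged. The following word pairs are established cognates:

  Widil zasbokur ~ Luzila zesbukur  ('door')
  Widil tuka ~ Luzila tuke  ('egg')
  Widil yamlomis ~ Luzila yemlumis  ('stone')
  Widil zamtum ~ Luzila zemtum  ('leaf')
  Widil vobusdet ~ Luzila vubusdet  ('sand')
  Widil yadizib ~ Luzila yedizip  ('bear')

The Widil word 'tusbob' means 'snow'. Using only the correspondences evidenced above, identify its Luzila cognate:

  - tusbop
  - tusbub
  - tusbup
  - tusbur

tusbup

vobusdet ~ vubusdet — Widil o corresponds to Luzila u after a consonant, before a labial obstruent.
yadizib ~ yedizip — Widil b corresponds to Luzila p word-finally.
Applying these to Widil 'tusbob':
  tusbob → tusbub   (o→u after a consonant, before a labial obstruent)
  tusbub → tusbup   (b→p word-finally)
So the Luzila cognate is 'tusbup'.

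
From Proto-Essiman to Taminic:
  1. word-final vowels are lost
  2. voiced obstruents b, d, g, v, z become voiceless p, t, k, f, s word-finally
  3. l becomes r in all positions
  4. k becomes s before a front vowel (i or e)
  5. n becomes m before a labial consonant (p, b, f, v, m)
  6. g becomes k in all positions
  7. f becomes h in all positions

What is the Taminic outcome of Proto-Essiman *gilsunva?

Taminic: *gilsunva
  gilsunva → gilsunv   [apocope]
  gilsunv → gilsunf   [final devoicing]
  gilsunf → girsunf   [unconditioned shift]
  girsunf (rule 4 does not apply)
  girsunf → girsumf   [nasal place assimilation]
  girsumf → kirsumf   [unconditioned shift]
  kirsumf → kirsumh   [unconditioned shift]
  giving Taminic kirsumh.

kirsumh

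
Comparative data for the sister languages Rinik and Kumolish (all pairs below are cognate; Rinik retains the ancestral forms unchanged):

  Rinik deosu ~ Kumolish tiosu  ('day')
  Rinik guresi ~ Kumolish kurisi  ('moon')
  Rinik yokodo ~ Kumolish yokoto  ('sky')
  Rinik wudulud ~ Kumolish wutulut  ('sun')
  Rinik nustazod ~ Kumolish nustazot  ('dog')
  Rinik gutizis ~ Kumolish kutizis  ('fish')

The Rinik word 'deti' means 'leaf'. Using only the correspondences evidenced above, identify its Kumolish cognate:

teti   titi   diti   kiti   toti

deosu ~ tiosu — Rinik d corresponds to Kumolish t word-initially before a front vowel.
guresi ~ kurisi — Rinik e corresponds to Kumolish i after a consonant, before a consonant other than r, m, n, p, b, f, v.
Applying these to Rinik 'deti':
  deti → teti   (d→t word-initially before a front vowel)
  teti → titi   (e→i after a consonant, before a consonant other than r, m, n, p, b, f, v)
So the Kumolish cognate is 'titi'.

titi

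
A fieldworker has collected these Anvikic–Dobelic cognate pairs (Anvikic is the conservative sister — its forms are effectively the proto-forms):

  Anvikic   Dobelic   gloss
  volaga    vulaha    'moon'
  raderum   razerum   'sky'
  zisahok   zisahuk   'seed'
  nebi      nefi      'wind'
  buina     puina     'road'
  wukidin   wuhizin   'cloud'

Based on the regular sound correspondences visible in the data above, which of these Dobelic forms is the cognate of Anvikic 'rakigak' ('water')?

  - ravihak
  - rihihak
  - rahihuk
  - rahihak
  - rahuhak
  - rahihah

wukidin ~ wuhizin — Anvikic k corresponds to Dobelic h between vowels (before a front vowel).
volaga ~ vulaha — Anvikic g corresponds to Dobelic h between vowels (before a back vowel).
Applying these to Anvikic 'rakigak':
  rakigak → rahigak   (k→h between vowels (before a front vowel))
  rahigak → rahihak   (g→h between vowels (before a back vowel))
So the Dobelic cognate is 'rahihak'.

rahihak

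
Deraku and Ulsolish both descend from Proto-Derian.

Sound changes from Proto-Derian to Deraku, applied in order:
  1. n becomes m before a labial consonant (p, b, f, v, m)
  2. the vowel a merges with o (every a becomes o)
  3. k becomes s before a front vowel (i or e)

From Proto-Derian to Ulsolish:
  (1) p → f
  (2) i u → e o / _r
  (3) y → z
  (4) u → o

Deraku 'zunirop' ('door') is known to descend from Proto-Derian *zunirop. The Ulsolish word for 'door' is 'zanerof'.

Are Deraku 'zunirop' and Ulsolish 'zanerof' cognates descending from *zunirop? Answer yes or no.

Derive the expected Ulsolish reflex of *zunirop:
Ulsolish: *zunirop > zunirof > zunerof > zonerof  (by unconditioned shift, pre-rhotic lowering, vowel merger)
The regular Ulsolish reflex would be 'zonerof', but the attested form is 'zanerof'. The correspondence is irregular, so they are not cognates (the Ulsolish form has a different source).

no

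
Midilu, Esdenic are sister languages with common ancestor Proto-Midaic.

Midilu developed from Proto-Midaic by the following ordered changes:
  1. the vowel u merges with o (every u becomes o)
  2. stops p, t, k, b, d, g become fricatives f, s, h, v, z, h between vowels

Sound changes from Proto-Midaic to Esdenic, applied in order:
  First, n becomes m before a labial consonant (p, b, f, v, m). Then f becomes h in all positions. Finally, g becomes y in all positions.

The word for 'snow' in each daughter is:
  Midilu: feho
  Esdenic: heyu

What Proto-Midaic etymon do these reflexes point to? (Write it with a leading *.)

*fegu

Position 1: Midilu has f, Esdenic has h. Taking the neighbouring segments as reconstructed: Midilu f can only go back to *f; Esdenic h could go back to *f or *h — the one source consistent with every daughter is *f.
Position 4: Midilu has o, Esdenic has u. Esdenic preserves u here (none of its changes turn any other segment into u), so the proto-segment is *u.
Continuing position by position gives *fegu; check it forward:
Midilu: *fegu > fego > feho  (by vowel merger, intervocalic lenition)
Esdenic: *fegu
  fegu (rule 1 does not apply)
  fegu → hegu   [unconditioned shift]
  hegu → heyu   [unconditioned shift]
  giving Esdenic heyu.
No other proto-form is consistent with every reflex, so the reconstruction is *fegu.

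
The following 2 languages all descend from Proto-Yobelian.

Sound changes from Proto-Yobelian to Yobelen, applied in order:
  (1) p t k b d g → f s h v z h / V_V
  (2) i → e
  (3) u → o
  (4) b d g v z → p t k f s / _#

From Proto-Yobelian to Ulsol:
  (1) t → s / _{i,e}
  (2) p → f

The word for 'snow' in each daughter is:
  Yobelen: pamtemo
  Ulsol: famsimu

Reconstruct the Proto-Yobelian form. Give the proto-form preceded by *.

*pamtimu

Position 1: Yobelen has p, Ulsol has f. Taking the neighbouring segments as reconstructed: Yobelen p can only go back to *p; Ulsol f could go back to *p or *f — the one source consistent with every daughter is *p.
Position 5: Yobelen has e, Ulsol has i. Ulsol preserves i here (none of its changes turn any other segment into i), so the proto-segment is *i.
Position 7: Yobelen has o, Ulsol has u. Ulsol preserves u here (none of its changes turn any other segment into u), so the proto-segment is *u.
Verify the candidate proto-form against each daughter:
Yobelen: start from *pamtimu.
  rule 1: no change — pamtimu
  rule 2 (vowel merger): pamtimu → pamtemu
  rule 3 (vowel merger): pamtemu → pamtemo
  rule 4: no change — pamtemo
  ⇒ Yobelen pamtemo
Ulsol: *pamtimu
  pamtimu → pamsimu   [palatalisation]
  pamsimu → famsimu   [unconditioned shift]
  giving Ulsol famsimu.
Only *pamtimu yields all of Yobelen pamtemo, Ulsol famsimu.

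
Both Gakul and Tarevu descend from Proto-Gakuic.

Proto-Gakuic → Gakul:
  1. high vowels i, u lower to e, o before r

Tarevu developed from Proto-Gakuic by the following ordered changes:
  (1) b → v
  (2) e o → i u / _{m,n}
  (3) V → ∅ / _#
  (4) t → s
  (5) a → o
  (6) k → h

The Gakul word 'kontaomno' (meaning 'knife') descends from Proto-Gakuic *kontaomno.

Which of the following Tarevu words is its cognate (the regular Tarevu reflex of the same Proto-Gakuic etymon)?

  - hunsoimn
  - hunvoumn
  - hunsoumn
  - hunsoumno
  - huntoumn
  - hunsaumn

hunsoumn

Tarevu: start from *kontaomno.
  rule 1: no change — kontaomno
  rule 2 (pre-nasal raising): kontaomno → kuntaumno
  rule 3 (apocope): kuntaumno → kuntaumn
  rule 4 (unconditioned shift): kuntaumn → kunsaumn
  rule 5 (vowel merger): kunsaumn → kunsoumn
  rule 6 (unconditioned shift): kunsoumn → hunsoumn
  ⇒ Tarevu hunsoumn
Only 'hunsoumn' matches the regular Tarevu development of *kontaomno.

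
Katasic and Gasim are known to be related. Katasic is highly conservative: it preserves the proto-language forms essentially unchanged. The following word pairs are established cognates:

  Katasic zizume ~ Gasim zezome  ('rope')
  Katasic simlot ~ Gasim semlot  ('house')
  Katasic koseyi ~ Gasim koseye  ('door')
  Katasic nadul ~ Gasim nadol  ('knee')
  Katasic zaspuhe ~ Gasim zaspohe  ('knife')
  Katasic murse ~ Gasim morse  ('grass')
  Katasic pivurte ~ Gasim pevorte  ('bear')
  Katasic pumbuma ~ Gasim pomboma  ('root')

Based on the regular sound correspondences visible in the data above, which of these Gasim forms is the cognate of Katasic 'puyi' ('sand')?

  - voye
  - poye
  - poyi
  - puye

nadul ~ nadol, zaspuhe ~ zaspohe — Katasic u corresponds to Gasim o after a consonant, before a consonant other than r, m, n, p, b, f, v.
koseyi ~ koseye — Katasic i corresponds to Gasim e word-finally.
Applying these to Katasic 'puyi':
  puyi → poyi   (u→o after a consonant, before a consonant other than r, m, n, p, b, f, v)
  poyi → poye   (i→e word-finally)
So the Gasim cognate is 'poye'.

poye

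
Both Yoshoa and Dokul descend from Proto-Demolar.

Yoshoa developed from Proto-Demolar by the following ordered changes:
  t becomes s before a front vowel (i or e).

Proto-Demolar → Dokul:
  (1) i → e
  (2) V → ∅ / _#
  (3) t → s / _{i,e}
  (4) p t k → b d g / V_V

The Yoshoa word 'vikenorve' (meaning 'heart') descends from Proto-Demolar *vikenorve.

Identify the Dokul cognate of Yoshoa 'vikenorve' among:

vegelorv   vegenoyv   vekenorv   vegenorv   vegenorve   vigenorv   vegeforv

Dokul: start from *vikenorve.
  rule 1 (vowel merger): vikenorve → vekenorve
  rule 2 (apocope): vekenorve → vekenorv
  rule 3: no change — vekenorv
  rule 4 (intervocalic voicing): vekenorv → vegenorv
  ⇒ Dokul vegenorv
Only 'vegenorv' matches the regular Dokul development of *vikenorve.

vegenorv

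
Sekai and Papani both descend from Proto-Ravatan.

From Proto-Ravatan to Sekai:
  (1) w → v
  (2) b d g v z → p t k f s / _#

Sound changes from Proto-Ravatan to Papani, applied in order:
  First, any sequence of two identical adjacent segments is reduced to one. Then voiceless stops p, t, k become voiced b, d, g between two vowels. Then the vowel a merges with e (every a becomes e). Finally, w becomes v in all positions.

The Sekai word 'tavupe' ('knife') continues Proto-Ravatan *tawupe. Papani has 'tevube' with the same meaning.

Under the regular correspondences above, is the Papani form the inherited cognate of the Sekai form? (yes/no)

Derive the expected Papani reflex of *tawupe:
Papani: start from *tawupe.
  rule 1: no change — tawupe
  rule 2 (intervocalic voicing): tawupe → tawube
  rule 3 (vowel merger): tawube → tewube
  rule 4 (unconditioned shift): tewube → tevube
  ⇒ Papani tevube
Papani 'tevube' matches the regular reflex exactly, so the pair is cognate.

yes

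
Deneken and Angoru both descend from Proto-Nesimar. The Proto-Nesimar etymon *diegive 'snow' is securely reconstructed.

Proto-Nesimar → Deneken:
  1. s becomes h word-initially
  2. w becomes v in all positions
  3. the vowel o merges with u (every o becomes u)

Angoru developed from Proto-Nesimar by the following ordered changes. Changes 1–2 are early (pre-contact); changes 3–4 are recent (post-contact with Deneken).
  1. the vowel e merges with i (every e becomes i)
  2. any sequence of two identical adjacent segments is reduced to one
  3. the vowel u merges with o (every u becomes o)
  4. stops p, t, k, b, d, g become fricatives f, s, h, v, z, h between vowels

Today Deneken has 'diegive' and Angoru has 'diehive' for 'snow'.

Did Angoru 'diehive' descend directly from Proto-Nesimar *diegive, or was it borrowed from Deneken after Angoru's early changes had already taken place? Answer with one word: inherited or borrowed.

borrowed

If inherited, *diegive would pass through all of Angoru's changes:
Angoru: *diegive
  diegive → diigivi   [vowel merger]
  diigivi → digivi   [degemination]
  digivi (rule 3 does not apply)
  digivi → dihivi   [intervocalic lenition]
  giving Angoru dihivi.
If borrowed from Deneken 'diegive' after the early changes, it would undergo only the recent ones:
  rule 3 (vowel merger): no change (diegive)
  rule 4 (intervocalic lenition): diegive → diehive
  ⇒ as a loan: diehive
Angoru 'diehive' matches the loan outcome 'diehive', not the inherited 'dihivi' — it skipped the early Angoru changes, so it was borrowed from Deneken.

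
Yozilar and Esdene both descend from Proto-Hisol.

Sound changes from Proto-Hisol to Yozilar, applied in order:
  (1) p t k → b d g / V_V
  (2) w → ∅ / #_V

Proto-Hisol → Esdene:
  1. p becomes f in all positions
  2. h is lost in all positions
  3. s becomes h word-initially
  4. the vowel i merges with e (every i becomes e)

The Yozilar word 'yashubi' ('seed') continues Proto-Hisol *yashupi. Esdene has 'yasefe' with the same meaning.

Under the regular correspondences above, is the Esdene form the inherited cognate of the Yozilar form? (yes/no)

no

Derive the expected Esdene reflex of *yashupi:
Esdene: *yashupi
  yashupi → yashufi   [unconditioned shift]
  yashufi → yasufi   [h-loss]
  yasufi (rule 3 does not apply)
  yasufi → yasufe   [vowel merger]
  giving Esdene yasufe.
The regular Esdene reflex would be 'yasufe', but the attested form is 'yasefe'. The correspondence is irregular, so they are not cognates (the Esdene form has a different source).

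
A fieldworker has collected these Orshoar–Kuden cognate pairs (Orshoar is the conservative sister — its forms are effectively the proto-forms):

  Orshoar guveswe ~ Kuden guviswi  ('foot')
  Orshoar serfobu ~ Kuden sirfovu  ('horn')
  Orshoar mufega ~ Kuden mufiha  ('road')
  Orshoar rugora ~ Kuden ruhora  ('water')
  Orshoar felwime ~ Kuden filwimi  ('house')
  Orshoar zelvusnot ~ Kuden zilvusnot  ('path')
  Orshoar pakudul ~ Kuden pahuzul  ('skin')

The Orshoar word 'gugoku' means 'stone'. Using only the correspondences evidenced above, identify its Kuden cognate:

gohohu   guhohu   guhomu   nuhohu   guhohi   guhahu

rugora ~ ruhora — Orshoar g corresponds to Kuden h between vowels (before a back vowel).
pakudul ~ pahuzul — Orshoar k corresponds to Kuden h between vowels (before a back vowel).
Applying these to Orshoar 'gugoku':
  gugoku → guhoku   (g→h between vowels (before a back vowel))
  guhoku → guhohu   (k→h between vowels (before a back vowel))
So the Kuden cognate is 'guhohu'.

guhohu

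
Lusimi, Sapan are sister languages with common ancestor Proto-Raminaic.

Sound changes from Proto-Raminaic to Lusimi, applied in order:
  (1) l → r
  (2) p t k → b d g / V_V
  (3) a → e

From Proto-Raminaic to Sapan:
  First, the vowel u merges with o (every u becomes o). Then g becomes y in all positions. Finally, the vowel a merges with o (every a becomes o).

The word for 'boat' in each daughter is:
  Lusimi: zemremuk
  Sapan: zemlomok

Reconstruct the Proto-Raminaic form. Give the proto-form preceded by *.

*zemlamuk

Position 4: Lusimi has r, Sapan has l. Sapan preserves l here (none of its changes turn any other segment into l), so the proto-segment is *l.
Position 5: Lusimi has e, Sapan has o. Taking the neighbouring segments as reconstructed: Lusimi e could go back to *a or *e; Sapan o could go back to *a or *o or *u — the one source consistent with every daughter is *a.
This points to *zemlamuk. Verify forward in each daughter:
Lusimi: *zemlamuk > zemramuk > zemremuk  (by unconditioned shift, vowel merger)
Sapan: start from *zemlamuk.
  rule 1 (vowel merger): zemlamuk → zemlamok
  rule 2: no change — zemlamok
  rule 3 (vowel merger): zemlamok → zemlomok
  ⇒ Sapan zemlomok
No other proto-form is consistent with every reflex, so the reconstruction is *zemlamuk.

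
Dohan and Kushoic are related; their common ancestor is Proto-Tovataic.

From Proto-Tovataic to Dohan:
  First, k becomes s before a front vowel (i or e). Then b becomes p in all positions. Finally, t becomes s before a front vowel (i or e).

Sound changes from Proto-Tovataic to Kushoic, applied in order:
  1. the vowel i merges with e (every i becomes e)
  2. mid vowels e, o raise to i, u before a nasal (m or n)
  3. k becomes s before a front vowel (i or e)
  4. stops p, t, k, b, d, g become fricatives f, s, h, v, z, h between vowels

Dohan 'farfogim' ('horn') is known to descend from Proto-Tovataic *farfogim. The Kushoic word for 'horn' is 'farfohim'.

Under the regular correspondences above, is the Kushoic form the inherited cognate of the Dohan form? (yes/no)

Derive the expected Kushoic reflex of *farfogim:
Kushoic: *farfogim > farfogem > farfogim > farfohim  (by vowel merger, pre-nasal raising, intervocalic lenition)
Kushoic 'farfohim' matches the regular reflex exactly, so the pair is cognate.

yes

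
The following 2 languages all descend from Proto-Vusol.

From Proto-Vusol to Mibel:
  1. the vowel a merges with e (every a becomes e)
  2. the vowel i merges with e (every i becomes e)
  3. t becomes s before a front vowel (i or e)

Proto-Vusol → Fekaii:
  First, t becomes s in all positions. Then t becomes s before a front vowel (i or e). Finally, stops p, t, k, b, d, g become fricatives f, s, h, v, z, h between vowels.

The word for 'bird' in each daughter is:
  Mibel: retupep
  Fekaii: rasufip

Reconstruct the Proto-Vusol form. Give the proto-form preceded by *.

Position 6: Mibel has e, Fekaii has i. Fekaii preserves i here (none of its changes turn any other segment into i), so the proto-segment is *i.
Position 2: Mibel has e, Fekaii has a. Fekaii preserves a here (none of its changes turn any other segment into a), so the proto-segment is *a.
Position 5: Mibel has p, Fekaii has f. Mibel preserves p here (none of its changes turn any other segment into p), so the proto-segment is *p.
Verify the candidate proto-form against each daughter:
Mibel: *ratupip > retupip > retupep  (by vowel merger, vowel merger)
Fekaii: *ratupip
  ratupip → rasupip   [unconditioned shift]
  rasupip (rule 2 does not apply)
  rasupip → rasufip   [intervocalic lenition]
  giving Fekaii rasufip.
No other proto-form is consistent with every reflex, so the reconstruction is *ratupip.

*ratupip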